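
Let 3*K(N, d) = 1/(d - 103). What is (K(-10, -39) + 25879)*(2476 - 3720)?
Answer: -6857209766/213 ≈ -3.2193e+7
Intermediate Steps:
K(N, d) = 1/(3*(-103 + d)) (K(N, d) = 1/(3*(d - 103)) = 1/(3*(-103 + d)))
(K(-10, -39) + 25879)*(2476 - 3720) = (1/(3*(-103 - 39)) + 25879)*(2476 - 3720) = ((⅓)/(-142) + 25879)*(-1244) = ((⅓)*(-1/142) + 25879)*(-1244) = (-1/426 + 25879)*(-1244) = (11024453/426)*(-1244) = -6857209766/213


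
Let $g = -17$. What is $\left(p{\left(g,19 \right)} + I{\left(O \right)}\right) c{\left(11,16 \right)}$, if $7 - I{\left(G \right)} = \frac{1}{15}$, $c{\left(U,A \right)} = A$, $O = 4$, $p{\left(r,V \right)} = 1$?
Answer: $\frac{1904}{15} \approx 126.93$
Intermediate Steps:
$I{\left(G \right)} = \frac{104}{15}$ ($I{\left(G \right)} = 7 - \frac{1}{15} = \frac{104}{15}$)
$\left(p{\left(g,19 \right)} + I{\left(O \right)}\right) c{\left(11,16 \right)} = \left(1 + \frac{104}{15}\right) 16 = \frac{119}{15} \cdot 16 = \frac{1904}{15}$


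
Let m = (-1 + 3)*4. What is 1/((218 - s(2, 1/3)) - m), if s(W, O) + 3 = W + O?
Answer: 3/632 ≈ 0.0047468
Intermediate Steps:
s(W, O) = -3 + O + W (s(W, O) = -3 + (W + O) = -3 + (O + W) = -3 + O + W)
m = 8 (m = 2*4 = 8)
1/((218 - s(2, 1/3)) - m) = 1/((218 - (-3 + 1/3 + 2)) - 1*8) = 1/((218 - (-3 + ⅓ + 2)) - 8) = 1/((218 - 1*(-⅔)) - 8) = 1/((218 + ⅔) - 8) = 1/(656/3 - 8) = 1/(632/3) = 3/632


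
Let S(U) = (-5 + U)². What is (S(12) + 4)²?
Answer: 2809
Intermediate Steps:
(S(12) + 4)² = ((-5 + 12)² + 4)² = (7² + 4)² = (49 + 4)² = 53² = 2809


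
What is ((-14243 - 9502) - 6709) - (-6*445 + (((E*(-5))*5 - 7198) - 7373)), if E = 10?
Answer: -12963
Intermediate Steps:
((-14243 - 9502) - 6709) - (-6*445 + (((E*(-5))*5 - 7198) - 7373)) = ((-14243 - 9502) - 6709) - (-6*445 + (((10*(-5))*5 - 7198) - 7373)) = (-23745 - 6709) - (-2670 + ((-50*5 - 7198) - 7373)) = -30454 - (-2670 + ((-250 - 7198) - 7373)) = -30454 - (-2670 + (-7448 - 7373)) = -30454 - (-2670 - 14821) = -30454 - 1*(-17491) = -30454 + 17491 = -12963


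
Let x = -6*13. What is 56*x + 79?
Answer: -4289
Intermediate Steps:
x = -78
56*x + 79 = 56*(-78) + 79 = -4368 + 79 = -4289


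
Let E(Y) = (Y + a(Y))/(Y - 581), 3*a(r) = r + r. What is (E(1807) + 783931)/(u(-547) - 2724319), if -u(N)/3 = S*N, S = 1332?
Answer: -2883307253/1980628746 ≈ -1.4558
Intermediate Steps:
u(N) = -3996*N
a(r) = 2*r/3 (a(r) = (r + r)/3 = (2*r)/3 = 2*r/3)
E(Y) = 5*Y/(3*(-581 + Y)) (E(Y) = (Y + 2*Y/3)/(Y - 581) = (5*Y/3)/(-581 + Y) = 5*Y/(3*(-581 + Y)))
(E(1807) + 783931)/(u(-547) - 2724319) = ((5/3)*1807/(-581 + 1807) + 783931)/(-3996*(-547) - 2724319) = ((5/3)*1807/1226 + 783931)/(2185812 - 2724319) = ((5/3)*1807*(1/1226) + 783931)/(-538507) = (9035/3678 + 783931)*(-1/538507) = (2883307253/3678)*(-1/538507) = -2883307253/1980628746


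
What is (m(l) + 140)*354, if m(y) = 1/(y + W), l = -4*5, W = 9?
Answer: 544806/11 ≈ 49528.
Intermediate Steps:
l = -20
m(y) = 1/(9 + y) (m(y) = 1/(y + 9) = 1/(9 + y))
(m(l) + 140)*354 = (1/(9 - 20) + 140)*354 = (1/(-11) + 140)*354 = (-1/11 + 140)*354 = (1539/11)*354 = 544806/11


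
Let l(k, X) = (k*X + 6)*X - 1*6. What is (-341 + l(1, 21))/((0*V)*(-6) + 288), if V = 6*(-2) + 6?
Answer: 55/72 ≈ 0.76389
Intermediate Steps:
V = -6 (V = -12 + 6 = -6)
l(k, X) = -6 + X*(6 + X*k) (l(k, X) = (X*k + 6)*X - 6 = (6 + X*k)*X - 6 = X*(6 + X*k) - 6 = -6 + X*(6 + X*k))
(-341 + l(1, 21))/((0*V)*(-6) + 288) = (-341 + (-6 + 6*21 + 1*21**2))/((0*(-6))*(-6) + 288) = (-341 + (-6 + 126 + 1*441))/(0*(-6) + 288) = (-341 + (-6 + 126 + 441))/(0 + 288) = (-341 + 561)/288 = 220*(1/288) = 55/72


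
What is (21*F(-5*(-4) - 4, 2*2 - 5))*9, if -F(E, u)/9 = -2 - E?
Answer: 30618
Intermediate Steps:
F(E, u) = 18 + 9*E (F(E, u) = -9*(-2 - E) = 18 + 9*E)
(21*F(-5*(-4) - 4, 2*2 - 5))*9 = (21*(18 + 9*(-5*(-4) - 4)))*9 = (21*(18 + 9*(20 - 4)))*9 = (21*(18 + 9*16))*9 = (21*(18 + 144))*9 = (21*162)*9 = 3402*9 = 30618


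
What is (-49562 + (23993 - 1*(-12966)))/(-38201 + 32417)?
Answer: 4201/1928 ≈ 2.1789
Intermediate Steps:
(-49562 + (23993 - 1*(-12966)))/(-38201 + 32417) = (-49562 + (23993 + 12966))/(-5784) = (-49562 + 36959)*(-1/5784) = -12603*(-1/5784) = 4201/1928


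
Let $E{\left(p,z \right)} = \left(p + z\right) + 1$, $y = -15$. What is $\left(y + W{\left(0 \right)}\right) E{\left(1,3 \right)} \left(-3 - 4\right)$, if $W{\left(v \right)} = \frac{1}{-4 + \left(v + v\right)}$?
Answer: $\frac{2135}{4} \approx 533.75$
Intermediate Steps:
$E{\left(p,z \right)} = 1 + p + z$
$W{\left(v \right)} = \frac{1}{-4 + 2 v}$
$\left(y + W{\left(0 \right)}\right) E{\left(1,3 \right)} \left(-3 - 4\right) = \left(-15 + \frac{1}{2 \left(-2 + 0\right)}\right) \left(1 + 1 + 3\right) \left(-3 - 4\right) = \left(-15 + \frac{1}{2 \left(-2\right)}\right) 5 \left(-7\right) = \left(-15 + \frac{1}{2} \left(- \frac{1}{2}\right)\right) \left(-35\right) = \left(-15 - \frac{1}{4}\right) \left(-35\right) = \left(- \frac{61}{4}\right) \left(-35\right) = \frac{2135}{4}$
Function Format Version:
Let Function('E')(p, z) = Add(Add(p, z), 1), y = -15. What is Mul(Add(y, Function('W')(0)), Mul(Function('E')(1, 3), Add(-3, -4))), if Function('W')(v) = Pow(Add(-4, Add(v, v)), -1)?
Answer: Rational(2135, 4) ≈ 533.75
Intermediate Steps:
Function('E')(p, z) = Add(1, p, z)
Function('W')(v) = Pow(Add(-4, Mul(2, v)), -1)
Mul(Add(y, Function('W')(0)), Mul(Function('E')(1, 3), Add(-3, -4))) = Mul(Add(-15, Mul(Rational(1, 2), Pow(Add(-2, 0), -1))), Mul(Add(1, 1, 3), Add(-3, -4))) = Mul(Add(-15, Mul(Rational(1, 2), Pow(-2, -1))), Mul(5, -7)) = Mul(Add(-15, Mul(Rational(1, 2), Rational(-1, 2))), -35) = Mul(Add(-15, Rational(-1, 4)), -35) = Mul(Rational(-61, 4), -35) = Rational(2135, 4)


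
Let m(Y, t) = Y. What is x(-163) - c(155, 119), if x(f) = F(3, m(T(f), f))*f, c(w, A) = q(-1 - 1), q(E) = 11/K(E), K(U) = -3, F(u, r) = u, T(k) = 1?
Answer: -1456/3 ≈ -485.33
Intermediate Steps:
q(E) = -11/3 (q(E) = 11/(-3) = 11*(-⅓) = -11/3)
c(w, A) = -11/3
x(f) = 3*f
x(-163) - c(155, 119) = 3*(-163) - 1*(-11/3) = -489 + 11/3 = -1456/3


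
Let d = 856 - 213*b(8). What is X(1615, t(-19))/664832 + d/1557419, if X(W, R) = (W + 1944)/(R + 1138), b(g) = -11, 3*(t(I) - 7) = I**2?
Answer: 8089952130791/3930461868755968 ≈ 0.0020583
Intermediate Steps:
t(I) = 7 + I**2/3
d = 3199 (d = 856 - 213*(-11) = 856 + 2343 = 3199)
X(W, R) = (1944 + W)/(1138 + R)
X(1615, t(-19))/664832 + d/1557419 = ((1944 + 1615)/(1138 + (7 + (1/3)*(-19)**2)))/664832 + 3199/1557419 = (3559/(1138 + (7 + (1/3)*361)))*(1/664832) + 3199*(1/1557419) = (3559/(1138 + (7 + 361/3)))*(1/664832) + 3199/1557419 = (3559/(1138 + 382/3))*(1/664832) + 3199/1557419 = (3559/(3796/3))*(1/664832) + 3199/1557419 = ((3/3796)*3559)*(1/664832) + 3199/1557419 = (10677/3796)*(1/664832) + 3199/1557419 = 10677/2523702272 + 3199/1557419 = 8089952130791/3930461868755968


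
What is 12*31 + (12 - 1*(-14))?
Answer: 398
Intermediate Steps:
12*31 + (12 - 1*(-14)) = 372 + (12 + 14) = 372 + 26 = 398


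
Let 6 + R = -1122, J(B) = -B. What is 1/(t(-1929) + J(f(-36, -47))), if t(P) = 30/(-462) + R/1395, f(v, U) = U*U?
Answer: -35805/79124522 ≈ -0.00045251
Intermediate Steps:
f(v, U) = U²
R = -1128 (R = -6 - 1122 = -1128)
t(P) = -31277/35805 (t(P) = 30/(-462) - 1128/1395 = 30*(-1/462) - 1128*1/1395 = -5/77 - 376/465 = -31277/35805)
1/(t(-1929) + J(f(-36, -47))) = 1/(-31277/35805 - 1*(-47)²) = 1/(-31277/35805 - 1*2209) = 1/(-31277/35805 - 2209) = 1/(-79124522/35805) = -35805/79124522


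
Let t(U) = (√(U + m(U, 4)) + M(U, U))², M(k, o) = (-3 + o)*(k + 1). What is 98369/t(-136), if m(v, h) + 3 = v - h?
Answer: 98369/(9*(6255 + I*√31)²) ≈ 0.00027936 - 4.9733e-7*I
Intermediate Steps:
m(v, h) = -3 + v - h (m(v, h) = -3 + (v - h) = -3 + v - h)
M(k, o) = (1 + k)*(-3 + o) (M(k, o) = (-3 + o)*(1 + k) = (1 + k)*(-3 + o))
t(U) = (-3 + U² + √(-7 + 2*U) - 2*U)² (t(U) = (√(U + (-3 + U - 1*4)) + (-3 + U - 3*U + U*U))² = (√(U + (-3 + U - 4)) + (-3 + U - 3*U + U²))² = (√(U + (-7 + U)) + (-3 + U² - 2*U))² = (√(-7 + 2*U) + (-3 + U² - 2*U))² = (-3 + U² + √(-7 + 2*U) - 2*U)²)
98369/t(-136) = 98369/((3 - 1*(-136)² - √(-7 + 2*(-136)) + 2*(-136))²) = 98369/((3 - 1*18496 - √(-7 - 272) - 272)²) = 98369/((3 - 18496 - √(-279) - 272)²) = 98369/((3 - 18496 - 3*I*√31 - 272)²) = 98369/((-18765 - 3*I*√31)²) = 98369/(-18765 - 3*I*√31)²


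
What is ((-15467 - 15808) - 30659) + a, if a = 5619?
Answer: -56315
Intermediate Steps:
((-15467 - 15808) - 30659) + a = ((-15467 - 15808) - 30659) + 5619 = (-31275 - 30659) + 5619 = -61934 + 5619 = -56315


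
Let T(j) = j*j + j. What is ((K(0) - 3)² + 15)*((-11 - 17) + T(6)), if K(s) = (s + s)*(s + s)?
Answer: 336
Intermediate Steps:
T(j) = j + j² (T(j) = j² + j = j + j²)
K(s) = 4*s² (K(s) = (2*s)*(2*s) = 4*s²)
((K(0) - 3)² + 15)*((-11 - 17) + T(6)) = ((4*0² - 3)² + 15)*((-11 - 17) + 6*(1 + 6)) = ((4*0 - 3)² + 15)*(-28 + 6*7) = ((0 - 3)² + 15)*(-28 + 42) = ((-3)² + 15)*14 = (9 + 15)*14 = 24*14 = 336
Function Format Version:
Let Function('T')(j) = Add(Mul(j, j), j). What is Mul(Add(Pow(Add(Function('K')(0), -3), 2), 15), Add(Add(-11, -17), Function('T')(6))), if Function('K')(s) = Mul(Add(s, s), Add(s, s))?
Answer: 336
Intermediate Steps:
Function('T')(j) = Add(j, Pow(j, 2)) (Function('T')(j) = Add(Pow(j, 2), j) = Add(j, Pow(j, 2)))
Function('K')(s) = Mul(4, Pow(s, 2)) (Function('K')(s) = Mul(Mul(2, s), Mul(2, s)) = Mul(4, Pow(s, 2)))
Mul(Add(Pow(Add(Function('K')(0), -3), 2), 15), Add(Add(-11, -17), Function('T')(6))) = Mul(Add(Pow(Add(Mul(4, Pow(0, 2)), -3), 2), 15), Add(Add(-11, -17), Mul(6, Add(1, 6)))) = Mul(Add(Pow(Add(Mul(4, 0), -3), 2), 15), Add(-28, Mul(6, 7))) = Mul(Add(Pow(Add(0, -3), 2), 15), Add(-28, 42)) = Mul(Add(Pow(-3, 2), 15), 14) = Mul(Add(9, 15), 14) = Mul(24, 14) = 336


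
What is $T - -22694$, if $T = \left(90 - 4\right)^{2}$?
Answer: $30090$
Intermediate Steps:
$T = 7396$ ($T = 86^{2} = 7396$)
$T - -22694 = 7396 - -22694 = 7396 + 22694 = 30090$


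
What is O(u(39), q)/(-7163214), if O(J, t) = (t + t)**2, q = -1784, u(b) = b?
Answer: -6365312/3581607 ≈ -1.7772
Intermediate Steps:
O(J, t) = 4*t**2 (O(J, t) = (2*t)**2 = 4*t**2)
O(u(39), q)/(-7163214) = (4*(-1784)**2)/(-7163214) = (4*3182656)*(-1/7163214) = 12730624*(-1/7163214) = -6365312/3581607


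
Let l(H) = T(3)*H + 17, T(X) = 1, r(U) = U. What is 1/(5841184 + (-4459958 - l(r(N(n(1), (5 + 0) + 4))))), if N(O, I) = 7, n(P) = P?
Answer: 1/1381202 ≈ 7.2401e-7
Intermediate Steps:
l(H) = 17 + H (l(H) = 1*H + 17 = H + 17 = 17 + H)
1/(5841184 + (-4459958 - l(r(N(n(1), (5 + 0) + 4))))) = 1/(5841184 + (-4459958 - (17 + 7))) = 1/(5841184 + (-4459958 - 1*24)) = 1/(5841184 + (-4459958 - 24)) = 1/(5841184 - 4459982) = 1/1381202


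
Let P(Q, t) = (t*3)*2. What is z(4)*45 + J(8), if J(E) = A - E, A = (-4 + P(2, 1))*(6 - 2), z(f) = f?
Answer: 180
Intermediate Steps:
P(Q, t) = 6*t (P(Q, t) = (3*t)*2 = 6*t)
A = 8 (A = (-4 + 6*1)*(6 - 2) = (-4 + 6)*4 = 2*4 = 8)
J(E) = 8 - E
z(4)*45 + J(8) = 4*45 + (8 - 1*8) = 180 + (8 - 8) = 180 + 0 = 180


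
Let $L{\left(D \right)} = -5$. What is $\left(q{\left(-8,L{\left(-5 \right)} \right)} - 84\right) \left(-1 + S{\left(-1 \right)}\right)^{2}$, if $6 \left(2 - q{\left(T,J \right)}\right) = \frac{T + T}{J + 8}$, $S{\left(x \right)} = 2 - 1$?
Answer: $0$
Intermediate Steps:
$S{\left(x \right)} = 1$ ($S{\left(x \right)} = 2 - 1 = 1$)
$q{\left(T,J \right)} = 2 - \frac{T}{3 \left(8 + J\right)}$ ($q{\left(T,J \right)} = 2 - \frac{\left(T + T\right) \frac{1}{J + 8}}{6} = 2 - \frac{2 T \frac{1}{8 + J}}{6} = 2 - \frac{T}{3 \left(8 + J\right)}$)
$\left(q{\left(-8,L{\left(-5 \right)} \right)} - 84\right) \left(-1 + S{\left(-1 \right)}\right)^{2} = \left(\frac{48 - -8 + 6 \left(-5\right)}{3 \left(8 - 5\right)} - 84\right) \left(-1 + 1\right)^{2} = \left(\frac{48 + 8 - 30}{3 \cdot 3} - 84\right) 0^{2} = \left(\frac{1}{3} \cdot \frac{1}{3} \cdot 26 - 84\right) 0 = \left(\frac{26}{9} - 84\right) 0 = \left(- \frac{730}{9}\right) 0 = 0$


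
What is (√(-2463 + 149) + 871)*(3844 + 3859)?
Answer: 6709313 + 7703*I*√2314 ≈ 6.7093e+6 + 3.7055e+5*I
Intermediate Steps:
(√(-2463 + 149) + 871)*(3844 + 3859) = (√(-2314) + 871)*7703 = (I*√2314 + 871)*7703 = (871 + I*√2314)*7703 = 6709313 + 7703*I*√2314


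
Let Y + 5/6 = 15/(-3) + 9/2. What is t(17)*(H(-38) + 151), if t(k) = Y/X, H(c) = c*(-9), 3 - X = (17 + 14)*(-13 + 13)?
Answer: -1972/9 ≈ -219.11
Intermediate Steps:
X = 3 (X = 3 - (17 + 14)*(-13 + 13) = 3 - 31*0 = 3 - 1*0 = 3 + 0 = 3)
Y = -4/3 (Y = -⅚ + (15/(-3) + 9/2) = -⅚ + (15*(-⅓) + 9*(½)) = -⅚ + (-5 + 9/2) = -⅚ - ½ = -4/3 ≈ -1.3333)
H(c) = -9*c
t(k) = -4/9 (t(k) = -4/3/3 = -4/3*⅓ = -4/9)
t(17)*(H(-38) + 151) = -4*(-9*(-38) + 151)/9 = -4*(342 + 151)/9 = -4/9*493 = -1972/9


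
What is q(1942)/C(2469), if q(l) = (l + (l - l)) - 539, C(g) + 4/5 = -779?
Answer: -7015/3899 ≈ -1.7992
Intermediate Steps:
C(g) = -3899/5 (C(g) = -⅘ - 779 = -3899/5)
q(l) = -539 + l (q(l) = (l + 0) - 539 = l - 539 = -539 + l)
q(1942)/C(2469) = (-539 + 1942)/(-3899/5) = 1403*(-5/3899) = -7015/3899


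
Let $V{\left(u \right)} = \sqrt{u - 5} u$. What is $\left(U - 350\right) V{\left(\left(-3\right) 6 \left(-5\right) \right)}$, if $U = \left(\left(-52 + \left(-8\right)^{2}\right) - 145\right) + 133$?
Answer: $- 31500 \sqrt{85} \approx -2.9042 \cdot 10^{5}$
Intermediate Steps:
$V{\left(u \right)} = u \sqrt{-5 + u}$ ($V{\left(u \right)} = \sqrt{-5 + u} u = u \sqrt{-5 + u}$)
$U = 0$ ($U = \left(\left(-52 + 64\right) - 145\right) + 133 = \left(12 - 145\right) + 133 = -133 + 133 = 0$)
$\left(U - 350\right) V{\left(\left(-3\right) 6 \left(-5\right) \right)} = \left(0 - 350\right) \left(-3\right) 6 \left(-5\right) \sqrt{-5 + \left(-3\right) 6 \left(-5\right)} = - 350 \left(-18\right) \left(-5\right) \sqrt{-5 - -90} = - 350 \cdot 90 \sqrt{-5 + 90} = - 350 \cdot 90 \sqrt{85} = - 31500 \sqrt{85}$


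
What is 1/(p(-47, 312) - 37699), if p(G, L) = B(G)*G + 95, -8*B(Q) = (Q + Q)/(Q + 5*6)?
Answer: -68/2554863 ≈ -2.6616e-5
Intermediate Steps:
B(Q) = -Q/(4*(30 + Q)) (B(Q) = -(Q + Q)/(8*(Q + 5*6)) = -2*Q/(8*(Q + 30)) = -2*Q/(8*(30 + Q)) = -Q/(4*(30 + Q)))
p(G, L) = 95 - G²/(120 + 4*G) (p(G, L) = (-G/(120 + 4*G))*G + 95 = -G²/(120 + 4*G) + 95 = 95 - G²/(120 + 4*G))
1/(p(-47, 312) - 37699) = 1/((11400 - 1*(-47)² + 380*(-47))/(4*(30 - 47)) - 37699) = 1/((¼)*(11400 - 1*2209 - 17860)/(-17) - 37699) = 1/((¼)*(-1/17)*(11400 - 2209 - 17860) - 37699) = 1/((¼)*(-1/17)*(-8669) - 37699) = 1/(8669/68 - 37699) = 1/(-2554863/68) = -68/2554863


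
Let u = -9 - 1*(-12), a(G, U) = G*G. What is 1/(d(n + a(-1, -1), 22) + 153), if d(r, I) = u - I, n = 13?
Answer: 1/134 ≈ 0.0074627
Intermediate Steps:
a(G, U) = G**2
u = 3 (u = -9 + 12 = 3)
d(r, I) = 3 - I
1/(d(n + a(-1, -1), 22) + 153) = 1/((3 - 1*22) + 153) = 1/((3 - 22) + 153) = 1/(-19 + 153) = 1/134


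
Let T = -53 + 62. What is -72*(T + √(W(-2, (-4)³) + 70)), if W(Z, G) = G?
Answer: -648 - 72*√6 ≈ -824.36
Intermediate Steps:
T = 9
-72*(T + √(W(-2, (-4)³) + 70)) = -72*(9 + √((-4)³ + 70)) = -72*(9 + √(-64 + 70)) = -72*(9 + √6) = -648 - 72*√6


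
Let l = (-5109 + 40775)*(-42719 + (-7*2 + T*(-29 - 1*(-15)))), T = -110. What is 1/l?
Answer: -1/1469189538 ≈ -6.8065e-10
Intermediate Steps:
l = -1469189538 (l = (-5109 + 40775)*(-42719 + (-7*2 - 110*(-29 - 1*(-15)))) = 35666*(-42719 + (-14 - 110*(-29 + 15))) = 35666*(-42719 + (-14 - 110*(-14))) = 35666*(-42719 + (-14 + 1540)) = 35666*(-42719 + 1526) = 35666*(-41193) = -1469189538)
1/l = 1/(-1469189538) = -1/1469189538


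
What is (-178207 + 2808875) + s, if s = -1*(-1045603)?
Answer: 3676271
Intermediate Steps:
s = 1045603
(-178207 + 2808875) + s = (-178207 + 2808875) + 1045603 = 2630668 + 1045603 = 3676271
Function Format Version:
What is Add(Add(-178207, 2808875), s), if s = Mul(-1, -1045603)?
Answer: 3676271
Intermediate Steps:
s = 1045603
Add(Add(-178207, 2808875), s) = Add(Add(-178207, 2808875), 1045603) = Add(2630668, 1045603) = 3676271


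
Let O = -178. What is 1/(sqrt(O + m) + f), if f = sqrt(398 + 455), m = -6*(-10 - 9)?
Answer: 1/(sqrt(853) + 8*I) ≈ 0.03185 - 0.0087241*I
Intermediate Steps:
m = 114 (m = -6*(-19) = 114)
f = sqrt(853) ≈ 29.206
1/(sqrt(O + m) + f) = 1/(sqrt(-178 + 114) + sqrt(853)) = 1/(sqrt(-64) + sqrt(853)) = 1/(8*I + sqrt(853)) = 1/(sqrt(853) + 8*I)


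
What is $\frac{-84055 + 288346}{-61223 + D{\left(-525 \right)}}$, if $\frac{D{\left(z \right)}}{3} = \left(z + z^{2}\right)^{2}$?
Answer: $\frac{204291}{227039968777} \approx 8.998 \cdot 10^{-7}$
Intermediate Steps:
$D{\left(z \right)} = 3 \left(z + z^{2}\right)^{2}$
$\frac{-84055 + 288346}{-61223 + D{\left(-525 \right)}} = \frac{-84055 + 288346}{-61223 + 3 \left(-525\right)^{2} \left(1 - 525\right)^{2}} = \frac{204291}{-61223 + 3 \cdot 275625 \left(-524\right)^{2}} = \frac{204291}{-61223 + 3 \cdot 275625 \cdot 274576} = \frac{204291}{-61223 + 227040030000} = \frac{204291}{227039968777}$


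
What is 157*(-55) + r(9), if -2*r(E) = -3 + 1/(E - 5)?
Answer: -69069/8 ≈ -8633.6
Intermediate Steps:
r(E) = 3/2 - 1/(2*(-5 + E)) (r(E) = -(-3 + 1/(E - 5))/2 = -(-3 + 1/(-5 + E))/2 = 3/2 - 1/(2*(-5 + E)))
157*(-55) + r(9) = 157*(-55) + (-16 + 3*9)/(2*(-5 + 9)) = -8635 + (1/2)*(-16 + 27)/4 = -8635 + (1/2)*(1/4)*11 = -8635 + 11/8 = -69069/8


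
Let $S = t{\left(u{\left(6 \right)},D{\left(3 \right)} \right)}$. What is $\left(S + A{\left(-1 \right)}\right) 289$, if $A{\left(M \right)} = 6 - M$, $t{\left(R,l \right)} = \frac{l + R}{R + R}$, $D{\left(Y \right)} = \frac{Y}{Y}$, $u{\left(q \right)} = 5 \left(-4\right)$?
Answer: $\frac{86411}{40} \approx 2160.3$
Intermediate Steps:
$u{\left(q \right)} = -20$
$D{\left(Y \right)} = 1$
$t{\left(R,l \right)} = \frac{R + l}{2 R}$
$S = \frac{19}{40}$ ($S = \frac{-20 + 1}{2 \left(-20\right)} = \frac{1}{2} \left(- \frac{1}{20}\right) \left(-19\right) = \frac{19}{40} \approx 0.475$)
$\left(S + A{\left(-1 \right)}\right) 289 = \left(\frac{19}{40} + \left(6 - -1\right)\right) 289 = \left(\frac{19}{40} + \left(6 + 1\right)\right) 289 = \left(\frac{19}{40} + 7\right) 289 = \frac{299}{40} \cdot 289 = \frac{86411}{40}$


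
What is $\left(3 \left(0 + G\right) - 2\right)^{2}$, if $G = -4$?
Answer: $196$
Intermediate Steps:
$\left(3 \left(0 + G\right) - 2\right)^{2} = \left(3 \left(0 - 4\right) - 2\right)^{2} = \left(3 \left(-4\right) - 2\right)^{2} = \left(-12 - 2\right)^{2} = \left(-14\right)^{2} = 196$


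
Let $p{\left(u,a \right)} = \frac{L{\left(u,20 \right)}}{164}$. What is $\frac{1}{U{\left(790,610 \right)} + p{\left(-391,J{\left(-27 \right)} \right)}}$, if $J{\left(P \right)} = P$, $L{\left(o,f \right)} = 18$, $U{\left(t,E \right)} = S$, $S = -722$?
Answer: $- \frac{82}{59195} \approx -0.0013853$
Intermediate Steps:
$U{\left(t,E \right)} = -722$
$p{\left(u,a \right)} = \frac{9}{82}$ ($p{\left(u,a \right)} = \frac{18}{164} = 18 \cdot \frac{1}{164} = \frac{9}{82}$)
$\frac{1}{U{\left(790,610 \right)} + p{\left(-391,J{\left(-27 \right)} \right)}} = \frac{1}{-722 + \frac{9}{82}} = \frac{1}{- \frac{59195}{82}} = - \frac{82}{59195}$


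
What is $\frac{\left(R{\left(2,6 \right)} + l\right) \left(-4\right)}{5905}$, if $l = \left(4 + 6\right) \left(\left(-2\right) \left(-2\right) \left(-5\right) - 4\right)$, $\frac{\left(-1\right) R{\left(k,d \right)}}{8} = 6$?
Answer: $\frac{1152}{5905} \approx 0.19509$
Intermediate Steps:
$R{\left(k,d \right)} = -48$ ($R{\left(k,d \right)} = \left(-8\right) 6 = -48$)
$l = -240$ ($l = 10 \left(4 \left(-5\right) - 4\right) = 10 \left(-20 - 4\right) = 10 \left(-24\right) = -240$)
$\frac{\left(R{\left(2,6 \right)} + l\right) \left(-4\right)}{5905} = \frac{\left(-48 - 240\right) \left(-4\right)}{5905} = \left(-288\right) \left(-4\right) \frac{1}{5905} = 1152 \cdot \frac{1}{5905} = \frac{1152}{5905}$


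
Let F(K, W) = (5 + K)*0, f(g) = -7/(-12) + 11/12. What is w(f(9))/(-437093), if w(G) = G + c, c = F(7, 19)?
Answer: -3/874186 ≈ -3.4318e-6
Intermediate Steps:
f(g) = 3/2 (f(g) = -7*(-1/12) + 11*(1/12) = 7/12 + 11/12 = 3/2)
F(K, W) = 0
c = 0
w(G) = G (w(G) = G + 0 = G)
w(f(9))/(-437093) = (3/2)/(-437093) = (3/2)*(-1/437093) = -3/874186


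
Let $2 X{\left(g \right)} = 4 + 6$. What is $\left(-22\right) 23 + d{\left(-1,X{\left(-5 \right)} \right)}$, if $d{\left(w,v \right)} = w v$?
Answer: $-511$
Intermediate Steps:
$X{\left(g \right)} = 5$ ($X{\left(g \right)} = \frac{4 + 6}{2} = \frac{1}{2} \cdot 10 = 5$)
$d{\left(w,v \right)} = v w$
$\left(-22\right) 23 + d{\left(-1,X{\left(-5 \right)} \right)} = \left(-22\right) 23 + 5 \left(-1\right) = -506 - 5 = -511$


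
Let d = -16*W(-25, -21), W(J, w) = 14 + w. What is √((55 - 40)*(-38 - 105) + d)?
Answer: I*√2033 ≈ 45.089*I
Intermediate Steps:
d = 112 (d = -16*(14 - 21) = -16*(-7) = 112)
√((55 - 40)*(-38 - 105) + d) = √((55 - 40)*(-38 - 105) + 112) = √(15*(-143) + 112) = √(-2145 + 112) = √(-2033) = I*√2033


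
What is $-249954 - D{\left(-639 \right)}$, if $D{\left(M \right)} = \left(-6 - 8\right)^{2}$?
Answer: $-250150$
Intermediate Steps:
$D{\left(M \right)} = 196$ ($D{\left(M \right)} = \left(-14\right)^{2} = 196$)
$-249954 - D{\left(-639 \right)} = -249954 - 196 = -250150$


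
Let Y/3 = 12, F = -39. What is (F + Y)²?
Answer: 9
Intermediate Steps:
Y = 36 (Y = 3*12 = 36)
(F + Y)² = (-39 + 36)² = (-3)² = 9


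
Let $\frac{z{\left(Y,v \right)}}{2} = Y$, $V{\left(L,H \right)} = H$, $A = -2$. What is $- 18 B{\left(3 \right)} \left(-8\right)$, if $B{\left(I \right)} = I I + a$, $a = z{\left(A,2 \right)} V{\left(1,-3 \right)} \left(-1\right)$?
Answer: $-432$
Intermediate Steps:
$z{\left(Y,v \right)} = 2 Y$
$a = -12$ ($a = 2 \left(-2\right) \left(-3\right) \left(-1\right) = \left(-4\right) \left(-3\right) \left(-1\right) = 12 \left(-1\right) = -12$)
$B{\left(I \right)} = -12 + I^{2}$ ($B{\left(I \right)} = I I - 12 = I^{2} - 12 = -12 + I^{2}$)
$- 18 B{\left(3 \right)} \left(-8\right) = - 18 \left(-12 + 3^{2}\right) \left(-8\right) = - 18 \left(-12 + 9\right) \left(-8\right) = \left(-18\right) \left(-3\right) \left(-8\right) = 54 \left(-8\right) = -432$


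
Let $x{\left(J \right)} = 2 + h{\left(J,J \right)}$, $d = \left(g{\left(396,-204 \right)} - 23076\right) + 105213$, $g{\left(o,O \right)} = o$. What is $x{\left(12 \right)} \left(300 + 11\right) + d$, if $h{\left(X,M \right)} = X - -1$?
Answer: $87198$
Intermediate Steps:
$h{\left(X,M \right)} = 1 + X$ ($h{\left(X,M \right)} = X + 1 = 1 + X$)
$d = 82533$ ($d = \left(396 - 23076\right) + 105213 = -22680 + 105213 = 82533$)
$x{\left(J \right)} = 3 + J$ ($x{\left(J \right)} = 2 + \left(1 + J\right) = 3 + J$)
$x{\left(12 \right)} \left(300 + 11\right) + d = \left(3 + 12\right) \left(300 + 11\right) + 82533 = 15 \cdot 311 + 82533 = 4665 + 82533 = 87198$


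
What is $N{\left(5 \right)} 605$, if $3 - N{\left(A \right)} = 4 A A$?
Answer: $-58685$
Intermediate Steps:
$N{\left(A \right)} = 3 - 4 A^{2}$ ($N{\left(A \right)} = 3 - 4 A A = 3 - 4 A^{2}$)
$N{\left(5 \right)} 605 = \left(3 - 4 \cdot 5^{2}\right) 605 = \left(3 - 100\right) 605 = \left(-97\right) 605 = -58685$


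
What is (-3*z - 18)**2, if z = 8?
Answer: 1764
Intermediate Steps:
(-3*z - 18)**2 = (-3*8 - 18)**2 = (-24 - 18)**2 = (-42)**2 = 1764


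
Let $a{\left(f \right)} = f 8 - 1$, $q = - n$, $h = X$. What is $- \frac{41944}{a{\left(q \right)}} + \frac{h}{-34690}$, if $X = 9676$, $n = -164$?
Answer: $- \frac{733861298}{22739295} \approx -32.273$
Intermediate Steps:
$h = 9676$
$q = 164$ ($q = \left(-1\right) \left(-164\right) = 164$)
$a{\left(f \right)} = -1 + 8 f$ ($a{\left(f \right)} = 8 f - 1 = -1 + 8 f$)
$- \frac{41944}{a{\left(q \right)}} + \frac{h}{-34690} = - \frac{41944}{-1 + 8 \cdot 164} + \frac{9676}{-34690} = - \frac{41944}{-1 + 1312} + 9676 \left(- \frac{1}{34690}\right) = - \frac{41944}{1311} - \frac{4838}{17345} = - \frac{733861298}{22739295}$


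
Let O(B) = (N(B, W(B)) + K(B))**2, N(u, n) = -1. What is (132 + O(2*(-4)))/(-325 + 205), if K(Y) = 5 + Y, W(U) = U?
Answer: -37/30 ≈ -1.2333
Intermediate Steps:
O(B) = (4 + B)**2 (O(B) = (-1 + (5 + B))**2 = (4 + B)**2)
(132 + O(2*(-4)))/(-325 + 205) = (132 + (4 + 2*(-4))**2)/(-325 + 205) = (132 + (4 - 8)**2)/(-120) = (132 + (-4)**2)*(-1/120) = (132 + 16)*(-1/120) = 148*(-1/120) = -37/30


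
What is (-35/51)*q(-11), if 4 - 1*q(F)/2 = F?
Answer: -350/17 ≈ -20.588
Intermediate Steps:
q(F) = 8 - 2*F
(-35/51)*q(-11) = (-35/51)*(8 - 2*(-11)) = (-35*1/51)*(8 + 22) = -35/51*30 = -350/17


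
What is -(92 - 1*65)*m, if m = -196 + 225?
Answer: -783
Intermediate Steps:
m = 29
-(92 - 1*65)*m = -(92 - 1*65)*29 = -(92 - 65)*29 = -27*29 = -1*783 = -783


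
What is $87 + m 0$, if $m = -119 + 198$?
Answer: $87$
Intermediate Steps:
$m = 79$
$87 + m 0 = 87 + 79 \cdot 0 = 87 + 0 = 87$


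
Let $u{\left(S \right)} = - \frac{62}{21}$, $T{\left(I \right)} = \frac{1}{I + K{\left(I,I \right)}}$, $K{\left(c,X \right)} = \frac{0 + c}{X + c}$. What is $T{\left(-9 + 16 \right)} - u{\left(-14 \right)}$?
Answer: $\frac{108}{35} \approx 3.0857$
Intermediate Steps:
$K{\left(c,X \right)} = \frac{c}{X + c}$
$T{\left(I \right)} = \frac{1}{\frac{1}{2} + I}$ ($T{\left(I \right)} = \frac{1}{I + \frac{I}{I + I}} = \frac{1}{I + \frac{I}{2 I}} = \frac{1}{I + I \frac{1}{2 I}} = \frac{1}{I + \frac{1}{2}} = \frac{1}{\frac{1}{2} + I}$)
$u{\left(S \right)} = - \frac{62}{21}$ ($u{\left(S \right)} = \left(-62\right) \frac{1}{21} = - \frac{62}{21}$)
$T{\left(-9 + 16 \right)} - u{\left(-14 \right)} = \frac{2}{1 + 2 \left(-9 + 16\right)} - - \frac{62}{21} = \frac{2}{1 + 2 \cdot 7} + \frac{62}{21} = \frac{2}{1 + 14} + \frac{62}{21} = \frac{2}{15} + \frac{62}{21} = \frac{108}{35}$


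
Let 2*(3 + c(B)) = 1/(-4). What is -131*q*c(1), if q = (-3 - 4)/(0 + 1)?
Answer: -22925/8 ≈ -2865.6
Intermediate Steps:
c(B) = -25/8 (c(B) = -3 + (1/(-4))/2 = -3 + (1*(-¼))/2 = -3 + (½)*(-¼) = -3 - ⅛ = -25/8)
q = -7 (q = -7/1 = -7*1 = -7)
-131*q*c(1) = -(-917)*(-25)/8 = -131*175/8 = -22925/8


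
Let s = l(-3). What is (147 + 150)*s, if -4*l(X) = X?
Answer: 891/4 ≈ 222.75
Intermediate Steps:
l(X) = -X/4
s = ¾ (s = -¼*(-3) = ¾ ≈ 0.75000)
(147 + 150)*s = (147 + 150)*(¾) = 297*(¾) = 891/4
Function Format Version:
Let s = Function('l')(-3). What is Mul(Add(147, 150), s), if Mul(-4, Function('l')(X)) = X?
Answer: Rational(891, 4) ≈ 222.75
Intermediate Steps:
Function('l')(X) = Mul(Rational(-1, 4), X)
s = Rational(3, 4) (s = Mul(Rational(-1, 4), -3) = Rational(3, 4) ≈ 0.75000)
Mul(Add(147, 150), s) = Mul(Add(147, 150), Rational(3, 4)) = Mul(297, Rational(3, 4)) = Rational(891, 4)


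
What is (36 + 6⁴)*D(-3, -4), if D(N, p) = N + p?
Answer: -9324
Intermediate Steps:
(36 + 6⁴)*D(-3, -4) = (36 + 6⁴)*(-3 - 4) = (36 + 1296)*(-7) = 1332*(-7) = -9324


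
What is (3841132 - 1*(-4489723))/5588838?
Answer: 8330855/5588838 ≈ 1.4906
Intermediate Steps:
(3841132 - 1*(-4489723))/5588838 = (3841132 + 4489723)*(1/5588838) = 8330855*(1/5588838) = 8330855/5588838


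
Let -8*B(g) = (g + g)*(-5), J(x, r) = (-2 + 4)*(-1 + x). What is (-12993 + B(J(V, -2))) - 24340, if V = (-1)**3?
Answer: -37338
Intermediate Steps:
V = -1
J(x, r) = -2 + 2*x (J(x, r) = 2*(-1 + x) = -2 + 2*x)
B(g) = 5*g/4 (B(g) = -(g + g)*(-5)/8 = -2*g*(-5)/8 = -(-5)*g/4 = 5*g/4)
(-12993 + B(J(V, -2))) - 24340 = (-12993 + 5*(-2 + 2*(-1))/4) - 24340 = (-12993 + 5*(-2 - 2)/4) - 24340 = (-12993 + (5/4)*(-4)) - 24340 = (-12993 - 5) - 24340 = -12998 - 24340 = -37338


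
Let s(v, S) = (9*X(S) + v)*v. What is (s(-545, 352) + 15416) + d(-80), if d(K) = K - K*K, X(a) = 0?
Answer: 305961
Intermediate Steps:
d(K) = K - K²
s(v, S) = v² (s(v, S) = (9*0 + v)*v = (0 + v)*v = v*v = v²)
(s(-545, 352) + 15416) + d(-80) = ((-545)² + 15416) - 80*(1 - 1*(-80)) = (297025 + 15416) - 80*(1 + 80) = 312441 - 80*81 = 312441 - 6480 = 305961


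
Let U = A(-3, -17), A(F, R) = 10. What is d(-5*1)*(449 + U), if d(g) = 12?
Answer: 5508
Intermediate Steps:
U = 10
d(-5*1)*(449 + U) = 12*(449 + 10) = 12*459 = 5508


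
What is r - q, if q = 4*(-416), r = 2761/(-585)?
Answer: 970679/585 ≈ 1659.3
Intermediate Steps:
r = -2761/585 (r = 2761*(-1/585) = -2761/585 ≈ -4.7197)
q = -1664
r - q = -2761/585 - 1*(-1664) = -2761/585 + 1664 = 970679/585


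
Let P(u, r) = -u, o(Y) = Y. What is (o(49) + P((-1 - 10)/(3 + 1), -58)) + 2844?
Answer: 11583/4 ≈ 2895.8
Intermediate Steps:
(o(49) + P((-1 - 10)/(3 + 1), -58)) + 2844 = (49 - (-1 - 10)/(3 + 1)) + 2844 = (49 - (-11)/4) + 2844 = (49 - 1*(-11/4)) + 2844 = (49 + 11/4) + 2844 = 207/4 + 2844 = 11583/4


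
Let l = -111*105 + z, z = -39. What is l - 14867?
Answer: -26561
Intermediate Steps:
l = -11694 (l = -111*105 - 39 = -11655 - 39 = -11694)
l - 14867 = -11694 - 14867 = -26561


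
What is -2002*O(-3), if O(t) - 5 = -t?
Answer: -16016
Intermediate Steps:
O(t) = 5 - t
-2002*O(-3) = -2002*(5 - 1*(-3)) = -2002*(5 + 3) = -2002*8 = -16016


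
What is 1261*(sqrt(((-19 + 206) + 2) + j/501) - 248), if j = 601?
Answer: -312728 + 1261*sqrt(47740290)/501 ≈ -2.9534e+5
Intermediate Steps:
1261*(sqrt(((-19 + 206) + 2) + j/501) - 248) = 1261*(sqrt(((-19 + 206) + 2) + 601/501) - 248) = 1261*(sqrt((187 + 2) + 601*(1/501)) - 248) = 1261*(sqrt(189 + 601/501) - 248) = 1261*(sqrt(95290/501) - 248) = 1261*(sqrt(47740290)/501 - 248) = 1261*(-248 + sqrt(47740290)/501) = -312728 + 1261*sqrt(47740290)/501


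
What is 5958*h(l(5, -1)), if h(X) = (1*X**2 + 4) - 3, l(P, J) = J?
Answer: 11916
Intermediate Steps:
h(X) = 1 + X**2 (h(X) = (X**2 + 4) - 3 = (4 + X**2) - 3 = 1 + X**2)
5958*h(l(5, -1)) = 5958*(1 + (-1)**2) = 5958*(1 + 1) = 5958*2 = 11916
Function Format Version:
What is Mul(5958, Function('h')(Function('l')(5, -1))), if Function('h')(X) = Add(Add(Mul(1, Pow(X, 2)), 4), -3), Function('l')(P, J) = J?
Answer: 11916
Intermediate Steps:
Function('h')(X) = Add(1, Pow(X, 2)) (Function('h')(X) = Add(Add(Pow(X, 2), 4), -3) = Add(Add(4, Pow(X, 2)), -3) = Add(1, Pow(X, 2)))
Mul(5958, Function('h')(Function('l')(5, -1))) = Mul(5958, Add(1, Pow(-1, 2))) = Mul(5958, Add(1, 1)) = Mul(5958, 2) = 11916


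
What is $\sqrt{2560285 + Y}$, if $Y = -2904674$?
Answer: $i \sqrt{344389} \approx 586.85 i$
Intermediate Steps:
$\sqrt{2560285 + Y} = \sqrt{2560285 - 2904674} = \sqrt{-344389} = i \sqrt{344389}$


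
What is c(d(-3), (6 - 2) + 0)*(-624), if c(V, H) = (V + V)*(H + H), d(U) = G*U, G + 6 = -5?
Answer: -329472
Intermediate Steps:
G = -11 (G = -6 - 5 = -11)
d(U) = -11*U
c(V, H) = 4*H*V (c(V, H) = (2*V)*(2*H) = 4*H*V)
c(d(-3), (6 - 2) + 0)*(-624) = (4*((6 - 2) + 0)*(-11*(-3)))*(-624) = (4*(4 + 0)*33)*(-624) = (4*4*33)*(-624) = 528*(-624) = -329472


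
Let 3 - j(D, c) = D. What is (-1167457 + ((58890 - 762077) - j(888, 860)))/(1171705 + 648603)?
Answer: -1869759/1820308 ≈ -1.0272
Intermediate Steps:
j(D, c) = 3 - D
(-1167457 + ((58890 - 762077) - j(888, 860)))/(1171705 + 648603) = (-1167457 + ((58890 - 762077) - (3 - 1*888)))/(1171705 + 648603) = (-1167457 + (-703187 - (3 - 888)))/1820308 = (-1167457 + (-703187 - 1*(-885)))*(1/1820308) = (-1167457 + (-703187 + 885))*(1/1820308) = (-1167457 - 702302)*(1/1820308) = -1869759*1/1820308 = -1869759/1820308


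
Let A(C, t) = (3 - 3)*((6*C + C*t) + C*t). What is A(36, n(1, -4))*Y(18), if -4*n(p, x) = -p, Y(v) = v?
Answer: 0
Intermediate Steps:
n(p, x) = p/4 (n(p, x) = -(-1)*p/4 = p/4)
A(C, t) = 0 (A(C, t) = 0*(6*C + 2*C*t) = 0)
A(36, n(1, -4))*Y(18) = 0*18 = 0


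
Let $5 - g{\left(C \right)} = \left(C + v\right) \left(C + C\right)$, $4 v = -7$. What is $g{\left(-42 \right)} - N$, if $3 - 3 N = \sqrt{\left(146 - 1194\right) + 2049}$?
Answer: $-3671 + \frac{\sqrt{1001}}{3} \approx -3660.5$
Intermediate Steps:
$v = - \frac{7}{4}$ ($v = \frac{1}{4} \left(-7\right) = - \frac{7}{4} \approx -1.75$)
$g{\left(C \right)} = 5 - 2 C \left(- \frac{7}{4} + C\right)$ ($g{\left(C \right)} = 5 - \left(C - \frac{7}{4}\right) \left(C + C\right) = 5 - \left(- \frac{7}{4} + C\right) 2 C = 5 - 2 C \left(- \frac{7}{4} + C\right)$)
$N = 1 - \frac{\sqrt{1001}}{3}$ ($N = 1 - \frac{\sqrt{\left(146 - 1194\right) + 2049}}{3} = 1 - \frac{\sqrt{-1048 + 2049}}{3} = 1 - \frac{\sqrt{1001}}{3} \approx -9.5462$)
$g{\left(-42 \right)} - N = \left(5 - 2 \left(-42\right)^{2} + \frac{7}{2} \left(-42\right)\right) - \left(1 - \frac{\sqrt{1001}}{3}\right) = \left(5 - 3528 - 147\right) - \left(1 - \frac{\sqrt{1001}}{3}\right) = -3670 - \left(1 - \frac{\sqrt{1001}}{3}\right) = -3671 + \frac{\sqrt{1001}}{3}$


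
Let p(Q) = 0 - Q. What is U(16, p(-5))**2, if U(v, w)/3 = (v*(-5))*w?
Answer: 1440000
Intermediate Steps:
p(Q) = -Q
U(v, w) = -15*v*w (U(v, w) = 3*((v*(-5))*w) = 3*((-5*v)*w) = 3*(-5*v*w) = -15*v*w)
U(16, p(-5))**2 = (-15*16*(-1*(-5)))**2 = (-15*16*5)**2 = (-1200)**2 = 1440000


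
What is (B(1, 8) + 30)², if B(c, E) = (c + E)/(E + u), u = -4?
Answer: 16641/16 ≈ 1040.1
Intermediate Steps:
B(c, E) = (E + c)/(-4 + E) (B(c, E) = (c + E)/(E - 4) = (E + c)/(-4 + E))
(B(1, 8) + 30)² = ((8 + 1)/(-4 + 8) + 30)² = (9/4 + 30)² = (129/4)² = 16641/16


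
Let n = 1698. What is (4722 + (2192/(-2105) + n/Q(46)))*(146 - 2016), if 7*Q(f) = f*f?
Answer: -1968457343633/222709 ≈ -8.8387e+6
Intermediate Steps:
Q(f) = f²/7 (Q(f) = (f*f)/7 = f²/7)
(4722 + (2192/(-2105) + n/Q(46)))*(146 - 2016) = (4722 + (2192/(-2105) + 1698/(((⅐)*46²))))*(146 - 2016) = (4722 + (2192*(-1/2105) + 1698/(((⅐)*2116))))*(-1870) = (4722 + (-2192/2105 + 1698/(2116/7)))*(-1870) = (4722 + (-2192/2105 + 1698*(7/2116)))*(-1870) = (4722 + (-2192/2105 + 5943/1058))*(-1870) = (4722 + 10190879/2227090)*(-1870) = (10526509859/2227090)*(-1870) = -1968457343633/222709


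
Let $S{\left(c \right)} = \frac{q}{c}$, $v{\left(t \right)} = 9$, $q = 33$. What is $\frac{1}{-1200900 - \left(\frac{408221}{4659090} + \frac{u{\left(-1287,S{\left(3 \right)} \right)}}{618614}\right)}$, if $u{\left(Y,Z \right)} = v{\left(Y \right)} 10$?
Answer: $- \frac{1441089150630}{1730604087466838897} \approx -8.3271 \cdot 10^{-7}$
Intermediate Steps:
$S{\left(c \right)} = \frac{33}{c}$
$u{\left(Y,Z \right)} = 90$ ($u{\left(Y,Z \right)} = 9 \cdot 10 = 90$)
$\frac{1}{-1200900 - \left(\frac{408221}{4659090} + \frac{u{\left(-1287,S{\left(3 \right)} \right)}}{618614}\right)} = \frac{1}{-1200900 - \left(\frac{45}{309307} + \frac{408221}{4659090}\right)} = \frac{1}{-1200900 - \left(\frac{408221}{4659090} + 90 \cdot \frac{1}{618614}\right)} = \frac{1}{-1200900 - \frac{126475271897}{1441089150630}} = \frac{1}{- \frac{1730604087466838897}{1441089150630}} = - \frac{1441089150630}{1730604087466838897}$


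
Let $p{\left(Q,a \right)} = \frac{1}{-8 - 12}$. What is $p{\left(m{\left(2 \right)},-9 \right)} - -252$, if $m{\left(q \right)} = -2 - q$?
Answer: $\frac{5039}{20} \approx 251.95$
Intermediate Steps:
$p{\left(Q,a \right)} = - \frac{1}{20}$ ($p{\left(Q,a \right)} = \frac{1}{-20} = - \frac{1}{20}$)
$p{\left(m{\left(2 \right)},-9 \right)} - -252 = - \frac{1}{20} - -252 = - \frac{1}{20} + 252 = \frac{5039}{20}$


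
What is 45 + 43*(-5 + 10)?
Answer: 260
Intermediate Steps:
45 + 43*(-5 + 10) = 45 + 43*5 = 45 + 215 = 260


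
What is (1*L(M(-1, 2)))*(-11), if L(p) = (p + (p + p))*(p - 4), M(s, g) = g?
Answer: 132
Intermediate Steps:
L(p) = 3*p*(-4 + p) (L(p) = (p + 2*p)*(-4 + p) = (3*p)*(-4 + p) = 3*p*(-4 + p))
(1*L(M(-1, 2)))*(-11) = (1*(3*2*(-4 + 2)))*(-11) = (1*(3*2*(-2)))*(-11) = (1*(-12))*(-11) = -12*(-11) = 132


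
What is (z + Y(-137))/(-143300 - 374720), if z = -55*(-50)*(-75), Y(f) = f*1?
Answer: 206387/518020 ≈ 0.39842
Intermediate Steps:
Y(f) = f
z = -206250 (z = 2750*(-75) = -206250)
(z + Y(-137))/(-143300 - 374720) = (-206250 - 137)/(-143300 - 374720) = -206387/(-518020) = -206387*(-1/518020) = 206387/518020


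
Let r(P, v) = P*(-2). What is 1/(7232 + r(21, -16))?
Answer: 1/7190 ≈ 0.00013908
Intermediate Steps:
r(P, v) = -2*P
1/(7232 + r(21, -16)) = 1/(7232 - 2*21) = 1/(7232 - 42) = 1/7190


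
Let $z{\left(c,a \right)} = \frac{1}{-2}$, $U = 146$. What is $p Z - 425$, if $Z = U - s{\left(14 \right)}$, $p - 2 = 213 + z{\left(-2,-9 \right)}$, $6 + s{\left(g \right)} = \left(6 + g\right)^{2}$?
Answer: $-53621$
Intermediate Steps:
$z{\left(c,a \right)} = - \frac{1}{2}$
$s{\left(g \right)} = -6 + \left(6 + g\right)^{2}$
$p = \frac{429}{2}$ ($p = 2 + \left(213 - \frac{1}{2}\right) = 2 + \frac{425}{2} = \frac{429}{2} \approx 214.5$)
$Z = -248$ ($Z = 146 - \left(-6 + \left(6 + 14\right)^{2}\right) = 146 - \left(-6 + 20^{2}\right) = 146 - \left(-6 + 400\right) = 146 - 394 = -248$)
$p Z - 425 = \frac{429}{2} \left(-248\right) - 425 = -53196 - 425 = -53621$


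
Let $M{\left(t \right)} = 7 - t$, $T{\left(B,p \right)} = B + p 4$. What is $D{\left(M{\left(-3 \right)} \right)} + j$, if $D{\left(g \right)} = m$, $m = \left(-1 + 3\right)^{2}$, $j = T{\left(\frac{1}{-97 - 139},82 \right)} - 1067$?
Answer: $- \frac{173461}{236} \approx -735.0$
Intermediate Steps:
$T{\left(B,p \right)} = B + 4 p$
$j = - \frac{174405}{236}$ ($j = \left(\frac{1}{-97 - 139} + 4 \cdot 82\right) - 1067 = \left(\frac{1}{-236} + 328\right) - 1067 = \left(- \frac{1}{236} + 328\right) - 1067 = \frac{77407}{236} - 1067 = - \frac{174405}{236} \approx -739.0$)
$m = 4$ ($m = 2^{2} = 4$)
$D{\left(g \right)} = 4$
$D{\left(M{\left(-3 \right)} \right)} + j = 4 - \frac{174405}{236} = - \frac{173461}{236}$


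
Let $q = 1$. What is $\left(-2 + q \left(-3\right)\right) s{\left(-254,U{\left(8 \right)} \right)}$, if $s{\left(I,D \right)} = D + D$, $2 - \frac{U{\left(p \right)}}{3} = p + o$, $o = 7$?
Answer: $390$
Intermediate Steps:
$U{\left(p \right)} = -15 - 3 p$ ($U{\left(p \right)} = 6 - 3 \left(p + 7\right) = 6 - 3 \left(7 + p\right) = 6 - \left(21 + 3 p\right) = -15 - 3 p$)
$s{\left(I,D \right)} = 2 D$
$\left(-2 + q \left(-3\right)\right) s{\left(-254,U{\left(8 \right)} \right)} = \left(-2 + 1 \left(-3\right)\right) 2 \left(-15 - 24\right) = \left(-2 - 3\right) 2 \left(-15 - 24\right) = - 5 \cdot 2 \left(-39\right) = \left(-5\right) \left(-78\right) = 390$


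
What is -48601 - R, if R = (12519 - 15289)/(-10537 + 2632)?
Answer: -76838735/1581 ≈ -48601.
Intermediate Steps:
R = 554/1581 (R = -2770/(-7905) = -2770*(-1/7905) = 554/1581 ≈ 0.35041)
-48601 - R = -48601 - 1*554/1581 = -48601 - 554/1581 = -76838735/1581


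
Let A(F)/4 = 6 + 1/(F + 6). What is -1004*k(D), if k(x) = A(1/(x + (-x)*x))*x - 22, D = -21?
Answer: 1502339416/2771 ≈ 5.4217e+5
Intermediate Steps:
A(F) = 24 + 4/(6 + F) (A(F) = 4*(6 + 1/(F + 6)) = 4*(6 + 1/(6 + F)) = 24 + 4/(6 + F))
k(x) = -22 + 4*x*(37 + 6/(x - x²))/(6 + 1/(x - x²)) (k(x) = (4*(37 + 6/(x + (-x)*x))/(6 + 1/(x + (-x)*x)))*x - 22 = (4*(37 + 6/(x - x²))/(6 + 1/(x - x²)))*x - 22 = 4*x*(37 + 6/(x - x²))/(6 + 1/(x - x²)) - 22 = -22 + 4*x*(37 + 6/(x - x²))/(6 + 1/(x - x²)))
-1004*k(D) = -2008*(11 - 140*(-21)² + 54*(-21) + 74*(-21)³)/(-1 - 6*(-21) + 6*(-21)²) = -2008*(11 - 140*441 - 1134 + 74*(-9261))/(-1 + 126 + 6*441) = -2008*(11 - 61740 - 1134 - 685314)/(-1 + 126 + 2646) = -2008*(-748177)/2771 = -1004*(-1496354/2771) = 1502339416/2771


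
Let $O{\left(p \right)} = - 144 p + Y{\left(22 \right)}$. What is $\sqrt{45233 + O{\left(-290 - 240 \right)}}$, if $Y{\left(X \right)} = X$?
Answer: $5 \sqrt{4863} \approx 348.68$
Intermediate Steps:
$O{\left(p \right)} = 22 - 144 p$ ($O{\left(p \right)} = - 144 p + 22 = 22 - 144 p$)
$\sqrt{45233 + O{\left(-290 - 240 \right)}} = \sqrt{45233 - \left(-22 + 144 \left(-290 - 240\right)\right)} = \sqrt{45233 + \left(22 - -76320\right)} = \sqrt{45233 + \left(22 + 76320\right)} = \sqrt{45233 + 76342} = \sqrt{121575} = 5 \sqrt{4863}$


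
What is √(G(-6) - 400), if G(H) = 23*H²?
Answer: 2*√107 ≈ 20.688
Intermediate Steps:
√(G(-6) - 400) = √(23*(-6)² - 400) = √(23*36 - 400) = √(828 - 400) = √428 = 2*√107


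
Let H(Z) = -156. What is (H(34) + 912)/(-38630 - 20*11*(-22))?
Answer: -378/16895 ≈ -0.022373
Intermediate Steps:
(H(34) + 912)/(-38630 - 20*11*(-22)) = (-156 + 912)/(-38630 - 20*11*(-22)) = 756/(-38630 - 220*(-22)) = 756/(-38630 + 4840) = 756/(-33790) = 756*(-1/33790) = -378/16895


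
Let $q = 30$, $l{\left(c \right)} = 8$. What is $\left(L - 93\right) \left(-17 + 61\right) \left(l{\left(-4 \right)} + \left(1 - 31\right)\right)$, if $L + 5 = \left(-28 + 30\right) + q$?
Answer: $63888$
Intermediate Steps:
$L = 27$ ($L = -5 + \left(\left(-28 + 30\right) + 30\right) = -5 + \left(2 + 30\right) = -5 + 32 = 27$)
$\left(L - 93\right) \left(-17 + 61\right) \left(l{\left(-4 \right)} + \left(1 - 31\right)\right) = \left(27 - 93\right) \left(-17 + 61\right) \left(8 + \left(1 - 31\right)\right) = - 66 \cdot 44 \left(8 + \left(1 - 31\right)\right) = - 66 \cdot 44 \left(8 - 30\right) = - 66 \cdot 44 \left(-22\right) = \left(-66\right) \left(-968\right) = 63888$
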